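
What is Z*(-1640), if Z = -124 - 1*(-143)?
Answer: -31160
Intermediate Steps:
Z = 19 (Z = -124 + 143 = 19)
Z*(-1640) = 19*(-1640) = -31160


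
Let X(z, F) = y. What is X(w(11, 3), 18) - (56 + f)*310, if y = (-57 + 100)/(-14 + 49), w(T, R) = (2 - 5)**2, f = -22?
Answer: -368857/35 ≈ -10539.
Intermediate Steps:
w(T, R) = 9 (w(T, R) = (-3)**2 = 9)
y = 43/35 ≈ 1.2286
X(z, F) = 43/35
X(w(11, 3), 18) - (56 + f)*310 = 43/35 - (56 - 22)*310 = 43/35 - 34*310 = 43/35 - 1*10540 = 43/35 - 10540 = -368857/35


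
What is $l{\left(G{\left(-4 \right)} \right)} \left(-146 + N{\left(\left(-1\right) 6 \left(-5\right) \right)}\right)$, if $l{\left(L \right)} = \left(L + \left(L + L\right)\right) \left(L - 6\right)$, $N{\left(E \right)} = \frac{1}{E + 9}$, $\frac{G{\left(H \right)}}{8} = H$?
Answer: $- \frac{6922688}{13} \approx -5.3251 \cdot 10^{5}$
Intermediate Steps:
$G{\left(H \right)} = 8 H$
$N{\left(E \right)} = \frac{1}{9 + E}$
$l{\left(L \right)} = 3 L \left(-6 + L\right)$ ($l{\left(L \right)} = \left(L + 2 L\right) \left(-6 + L\right) = 3 L \left(-6 + L\right)$)
$l{\left(G{\left(-4 \right)} \right)} \left(-146 + N{\left(\left(-1\right) 6 \left(-5\right) \right)}\right) = 3 \cdot 8 \left(-4\right) \left(-6 + 8 \left(-4\right)\right) \left(-146 + \frac{1}{9 + \left(-1\right) 6 \left(-5\right)}\right) = 3 \left(-32\right) \left(-6 - 32\right) \left(-146 + \frac{1}{9 - -30}\right) = 3 \left(-32\right) \left(-38\right) \left(-146 + \frac{1}{9 + 30}\right) = 3648 \left(-146 + \frac{1}{39}\right) = 3648 \left(- \frac{5693}{39}\right) = - \frac{6922688}{13}$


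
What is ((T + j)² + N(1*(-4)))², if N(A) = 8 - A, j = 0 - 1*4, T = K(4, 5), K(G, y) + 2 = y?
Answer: 169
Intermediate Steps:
K(G, y) = -2 + y
T = 3 (T = -2 + 5 = 3)
j = -4 (j = 0 - 4 = -4)
((T + j)² + N(1*(-4)))² = ((3 - 4)² + (8 - (-4)))² = ((-1)² + (8 - 1*(-4)))² = (1 + (8 + 4))² = (1 + 12)² = 13² = 169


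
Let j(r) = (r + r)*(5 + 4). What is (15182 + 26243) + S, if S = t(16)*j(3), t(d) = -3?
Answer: 41263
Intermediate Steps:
j(r) = 18*r (j(r) = (2*r)*9 = 18*r)
S = -162 (S = -54*3 = -3*54 = -162)
(15182 + 26243) + S = (15182 + 26243) - 162 = 41425 - 162 = 41263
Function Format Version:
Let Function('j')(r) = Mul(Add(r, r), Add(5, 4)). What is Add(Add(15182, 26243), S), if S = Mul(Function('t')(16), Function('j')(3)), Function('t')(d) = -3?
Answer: 41263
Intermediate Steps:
Function('j')(r) = Mul(18, r) (Function('j')(r) = Mul(Mul(2, r), 9) = Mul(18, r))
S = -162 (S = Mul(-3, Mul(18, 3)) = Mul(-3, 54) = -162)
Add(Add(15182, 26243), S) = Add(Add(15182, 26243), -162) = Add(41425, -162) = 41263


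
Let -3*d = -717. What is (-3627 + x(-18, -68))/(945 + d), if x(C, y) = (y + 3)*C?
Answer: -2457/1184 ≈ -2.0752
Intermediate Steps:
x(C, y) = C*(3 + y) (x(C, y) = (3 + y)*C = C*(3 + y))
d = 239 (d = -⅓*(-717) = 239)
(-3627 + x(-18, -68))/(945 + d) = (-3627 - 18*(3 - 68))/(945 + 239) = (-3627 - 18*(-65))/1184 = (-3627 + 1170)*(1/1184) = -2457*1/1184 = -2457/1184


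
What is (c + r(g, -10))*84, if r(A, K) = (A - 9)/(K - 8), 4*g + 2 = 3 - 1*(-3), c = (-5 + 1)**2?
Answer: 4144/3 ≈ 1381.3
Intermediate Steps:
c = 16 (c = (-4)**2 = 16)
g = 1 (g = -1/2 + (3 - 1*(-3))/4 = -1/2 + (3 + 3)/4 = -1/2 + (1/4)*6 = -1/2 + 3/2 = 1)
r(A, K) = (-9 + A)/(-8 + K)
(c + r(g, -10))*84 = (16 + (-9 + 1)/(-8 - 10))*84 = (16 - 8/(-18))*84 = (16 - 1/18*(-8))*84 = (16 + 4/9)*84 = (148/9)*84 = 4144/3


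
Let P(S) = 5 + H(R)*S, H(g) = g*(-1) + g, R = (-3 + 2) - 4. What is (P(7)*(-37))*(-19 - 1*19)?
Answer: 7030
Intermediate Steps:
R = -5 (R = -1 - 4 = -5)
H(g) = 0 (H(g) = -g + g = 0)
P(S) = 5 (P(S) = 5 + 0*S = 5 + 0 = 5)
(P(7)*(-37))*(-19 - 1*19) = (5*(-37))*(-19 - 1*19) = -185*(-19 - 19) = -185*(-38) = 7030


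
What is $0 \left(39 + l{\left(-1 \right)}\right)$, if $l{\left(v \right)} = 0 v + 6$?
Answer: $0$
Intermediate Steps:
$l{\left(v \right)} = 6$ ($l{\left(v \right)} = 0 + 6 = 6$)
$0 \left(39 + l{\left(-1 \right)}\right) = 0 \left(39 + 6\right) = 0 \cdot 45 = 0$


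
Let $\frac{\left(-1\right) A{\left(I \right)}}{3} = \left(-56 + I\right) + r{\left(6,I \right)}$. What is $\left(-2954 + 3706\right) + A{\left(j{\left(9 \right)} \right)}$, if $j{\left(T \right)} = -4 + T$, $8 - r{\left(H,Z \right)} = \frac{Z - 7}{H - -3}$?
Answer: $\frac{2641}{3} \approx 880.33$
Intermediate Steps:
$r{\left(H,Z \right)} = 8 - \frac{-7 + Z}{3 + H}$ ($r{\left(H,Z \right)} = 8 - \frac{Z - 7}{H - -3} = 8 - \frac{-7 + Z}{H + \left(-2 + 5\right)} = 8 - \frac{-7 + Z}{H + 3} = 8 - \frac{-7 + Z}{3 + H}$)
$A{\left(I \right)} = \frac{425}{3} - \frac{8 I}{3}$ ($A{\left(I \right)} = - 3 \left(\left(-56 + I\right) + \frac{31 - I + 8 \cdot 6}{3 + 6}\right) = - 3 \left(\left(-56 + I\right) + \frac{31 - I + 48}{9}\right) = - 3 \left(\left(-56 + I\right) + \frac{79 - I}{9}\right) = - 3 \left(\left(-56 + I\right) - \left(- \frac{79}{9} + \frac{I}{9}\right)\right) = - 3 \left(- \frac{425}{9} + \frac{8 I}{9}\right) = \frac{425}{3} - \frac{8 I}{3}$)
$\left(-2954 + 3706\right) + A{\left(j{\left(9 \right)} \right)} = \left(-2954 + 3706\right) + \left(\frac{425}{3} - \frac{8 \left(-4 + 9\right)}{3}\right) = 752 + \left(\frac{425}{3} - \frac{40}{3}\right) = 752 + \frac{385}{3} = \frac{2641}{3}$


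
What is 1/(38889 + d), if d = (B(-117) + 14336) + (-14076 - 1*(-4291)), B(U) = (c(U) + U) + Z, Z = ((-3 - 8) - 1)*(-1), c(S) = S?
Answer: 1/43218 ≈ 2.3139e-5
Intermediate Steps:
Z = 12 (Z = (-11 - 1)*(-1) = -12*(-1) = 12)
B(U) = 12 + 2*U (B(U) = (U + U) + 12 = 2*U + 12 = 12 + 2*U)
d = 4329 (d = ((12 + 2*(-117)) + 14336) + (-14076 - 1*(-4291)) = ((12 - 234) + 14336) + (-14076 + 4291) = (-222 + 14336) - 9785 = 14114 - 9785 = 4329)
1/(38889 + d) = 1/(38889 + 4329) = 1/43218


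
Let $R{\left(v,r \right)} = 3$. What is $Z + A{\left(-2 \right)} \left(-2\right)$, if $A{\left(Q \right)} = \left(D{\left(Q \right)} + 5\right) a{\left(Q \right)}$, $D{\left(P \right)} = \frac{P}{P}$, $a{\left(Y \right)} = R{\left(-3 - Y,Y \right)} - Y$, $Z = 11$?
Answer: $-49$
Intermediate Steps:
$a{\left(Y \right)} = 3 - Y$
$D{\left(P \right)} = 1$
$A{\left(Q \right)} = 18 - 6 Q$ ($A{\left(Q \right)} = \left(1 + 5\right) \left(3 - Q\right) = 6 \left(3 - Q\right) = 18 - 6 Q$)
$Z + A{\left(-2 \right)} \left(-2\right) = 11 + \left(18 - -12\right) \left(-2\right) = 11 + \left(18 + 12\right) \left(-2\right) = 11 + 30 \left(-2\right) = 11 - 60 = -49$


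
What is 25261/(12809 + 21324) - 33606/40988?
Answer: -55837865/699521702 ≈ -0.079823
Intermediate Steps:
25261/(12809 + 21324) - 33606/40988 = 25261/34133 - 33606*1/40988 = 25261*(1/34133) - 16803/20494 = 25261/34133 - 16803/20494 = -55837865/699521702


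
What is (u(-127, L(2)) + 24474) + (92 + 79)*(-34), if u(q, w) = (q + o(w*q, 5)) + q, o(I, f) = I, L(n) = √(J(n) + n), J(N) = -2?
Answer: 18406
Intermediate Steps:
L(n) = √(-2 + n)
u(q, w) = 2*q + q*w (u(q, w) = (q + w*q) + q = (q + q*w) + q = 2*q + q*w)
(u(-127, L(2)) + 24474) + (92 + 79)*(-34) = (-127*(2 + √(-2 + 2)) + 24474) + (92 + 79)*(-34) = (-127*(2 + √0) + 24474) + 171*(-34) = (-127*(2 + 0) + 24474) - 5814 = (-127*2 + 24474) - 5814 = (-254 + 24474) - 5814 = 24220 - 5814 = 18406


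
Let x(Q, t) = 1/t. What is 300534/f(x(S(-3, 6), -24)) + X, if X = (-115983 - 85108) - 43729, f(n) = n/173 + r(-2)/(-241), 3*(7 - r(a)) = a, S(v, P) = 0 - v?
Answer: -102858683116/10691 ≈ -9.6211e+6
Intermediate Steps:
S(v, P) = -v
r(a) = 7 - a/3
f(n) = -23/723 + n/173 (f(n) = n/173 + (7 - ⅓*(-2))/(-241) = n*(1/173) + (7 + ⅔)*(-1/241) = n/173 + (23/3)*(-1/241) = n/173 - 23/723 = -23/723 + n/173)
X = -244820 (X = -201091 - 43729 = -244820)
300534/f(x(S(-3, 6), -24)) + X = 300534/(-23/723 + (1/173)/(-24)) - 244820 = 300534/(-23/723 + (1/173)*(-1/24)) - 244820 = 300534/(-23/723 - 1/4152) - 244820 = 300534/(-10691/333544) - 244820 = 300534*(-333544/10691) - 244820 = -100241312496/10691 - 244820 = -102858683116/10691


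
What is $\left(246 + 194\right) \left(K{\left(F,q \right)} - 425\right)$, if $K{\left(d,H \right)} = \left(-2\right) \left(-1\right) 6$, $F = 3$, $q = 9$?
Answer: $-181720$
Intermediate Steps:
$K{\left(d,H \right)} = 12$ ($K{\left(d,H \right)} = 2 \cdot 6 = 12$)
$\left(246 + 194\right) \left(K{\left(F,q \right)} - 425\right) = \left(246 + 194\right) \left(12 - 425\right) = 440 \left(-413\right) = -181720$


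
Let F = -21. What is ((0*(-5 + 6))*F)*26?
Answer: 0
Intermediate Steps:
((0*(-5 + 6))*F)*26 = ((0*(-5 + 6))*(-21))*26 = ((0*1)*(-21))*26 = (0*(-21))*26 = 0*26 = 0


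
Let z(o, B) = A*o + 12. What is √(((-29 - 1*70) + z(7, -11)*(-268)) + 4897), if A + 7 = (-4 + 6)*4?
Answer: 7*I*√6 ≈ 17.146*I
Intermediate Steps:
A = 1 (A = -7 + (-4 + 6)*4 = -7 + 2*4 = -7 + 8 = 1)
z(o, B) = 12 + o (z(o, B) = 1*o + 12 = o + 12 = 12 + o)
√(((-29 - 1*70) + z(7, -11)*(-268)) + 4897) = √(((-29 - 1*70) + (12 + 7)*(-268)) + 4897) = √(((-29 - 70) + 19*(-268)) + 4897) = √((-99 - 5092) + 4897) = √(-5191 + 4897) = √(-294) = 7*I*√6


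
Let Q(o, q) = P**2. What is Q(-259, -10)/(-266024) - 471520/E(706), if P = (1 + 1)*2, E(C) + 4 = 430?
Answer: -7839727706/7082889 ≈ -1106.9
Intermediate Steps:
E(C) = 426 (E(C) = -4 + 430 = 426)
P = 4 (P = 2*2 = 4)
Q(o, q) = 16 (Q(o, q) = 4**2 = 16)
Q(-259, -10)/(-266024) - 471520/E(706) = 16/(-266024) - 471520/426 = 16*(-1/266024) - 471520*1/426 = -2/33253 - 235760/213 = -7839727706/7082889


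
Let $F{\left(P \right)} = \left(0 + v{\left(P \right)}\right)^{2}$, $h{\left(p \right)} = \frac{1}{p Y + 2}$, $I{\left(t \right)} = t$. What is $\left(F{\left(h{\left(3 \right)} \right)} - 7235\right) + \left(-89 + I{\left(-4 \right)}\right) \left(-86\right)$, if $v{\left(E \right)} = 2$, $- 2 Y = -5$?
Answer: $767$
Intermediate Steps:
$Y = \frac{5}{2}$ ($Y = \left(- \frac{1}{2}\right) \left(-5\right) = \frac{5}{2} \approx 2.5$)
$h{\left(p \right)} = \frac{1}{2 + \frac{5 p}{2}}$ ($h{\left(p \right)} = \frac{1}{p \frac{5}{2} + 2} = \frac{1}{\frac{5 p}{2} + 2} = \frac{1}{2 + \frac{5 p}{2}}$)
$F{\left(P \right)} = 4$ ($F{\left(P \right)} = \left(0 + 2\right)^{2} = 2^{2} = 4$)
$\left(F{\left(h{\left(3 \right)} \right)} - 7235\right) + \left(-89 + I{\left(-4 \right)}\right) \left(-86\right) = \left(4 - 7235\right) + \left(-89 - 4\right) \left(-86\right) = -7231 - -7998 = -7231 + 7998 = 767$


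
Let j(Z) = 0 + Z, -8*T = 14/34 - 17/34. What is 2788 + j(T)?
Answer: 758339/272 ≈ 2788.0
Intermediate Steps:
T = 3/272 (T = -(14/34 - 17/34)/8 = -(14*(1/34) - 17*1/34)/8 = -(7/17 - ½)/8 = -⅛*(-3/34) = 3/272 ≈ 0.011029)
j(Z) = Z
2788 + j(T) = 2788 + 3/272 = 758339/272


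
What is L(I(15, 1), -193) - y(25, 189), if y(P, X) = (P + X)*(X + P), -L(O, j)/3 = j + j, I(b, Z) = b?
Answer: -44638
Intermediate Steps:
L(O, j) = -6*j (L(O, j) = -3*(j + j) = -6*j)
y(P, X) = (P + X)**2 (y(P, X) = (P + X)*(P + X) = (P + X)**2)
L(I(15, 1), -193) - y(25, 189) = -6*(-193) - (25 + 189)**2 = 1158 - 1*214**2 = 1158 - 1*45796 = 1158 - 45796 = -44638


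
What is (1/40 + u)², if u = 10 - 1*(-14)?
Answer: 923521/1600 ≈ 577.20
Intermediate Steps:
u = 24 (u = 10 + 14 = 24)
(1/40 + u)² = (1/40 + 24)² = (961/40)² = 923521/1600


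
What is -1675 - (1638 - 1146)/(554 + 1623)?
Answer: -3646967/2177 ≈ -1675.2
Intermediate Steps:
-1675 - (1638 - 1146)/(554 + 1623) = -1675 - 492/2177 = -3646967/2177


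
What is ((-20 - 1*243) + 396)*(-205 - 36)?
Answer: -32053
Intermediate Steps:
((-20 - 1*243) + 396)*(-205 - 36) = ((-20 - 243) + 396)*(-241) = (-263 + 396)*(-241) = 133*(-241) = -32053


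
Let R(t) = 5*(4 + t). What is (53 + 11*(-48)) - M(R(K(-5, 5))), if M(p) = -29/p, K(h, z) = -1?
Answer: -7096/15 ≈ -473.07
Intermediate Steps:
R(t) = 20 + 5*t
(53 + 11*(-48)) - M(R(K(-5, 5))) = (53 + 11*(-48)) - (-29)/(20 + 5*(-1)) = (53 - 528) - (-29)/(20 - 5) = -475 - (-29)/15 = -475 - 1*(-29/15) = -475 + 29/15 = -7096/15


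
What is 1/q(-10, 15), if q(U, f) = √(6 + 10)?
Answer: ¼ ≈ 0.25000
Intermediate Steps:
q(U, f) = 4 (q(U, f) = √16 = 4)
1/q(-10, 15) = 1/4 = ¼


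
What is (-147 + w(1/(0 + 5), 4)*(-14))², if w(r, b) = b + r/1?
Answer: 1058841/25 ≈ 42354.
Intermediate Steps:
w(r, b) = b + r (w(r, b) = b + r*1 = b + r)
(-147 + w(1/(0 + 5), 4)*(-14))² = (-147 + (4 + 1/(0 + 5))*(-14))² = (-147 + (4 + 1/5)*(-14))² = (-147 + (4 + ⅕)*(-14))² = (-147 + (21/5)*(-14))² = (-147 - 294/5)² = (-1029/5)² = 1058841/25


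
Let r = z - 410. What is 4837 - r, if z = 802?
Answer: 4445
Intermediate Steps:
r = 392 (r = 802 - 410 = 392)
4837 - r = 4837 - 1*392 = 4837 - 392 = 4445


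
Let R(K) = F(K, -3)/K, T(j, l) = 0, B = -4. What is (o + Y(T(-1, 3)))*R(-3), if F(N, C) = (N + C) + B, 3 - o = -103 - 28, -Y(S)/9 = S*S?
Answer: 1340/3 ≈ 446.67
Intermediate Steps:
Y(S) = -9*S² (Y(S) = -9*S*S = -9*S²)
o = 134 (o = 3 - (-103 - 28) = 3 - 1*(-131) = 3 + 131 = 134)
F(N, C) = -4 + C + N (F(N, C) = (N + C) - 4 = (C + N) - 4 = -4 + C + N)
R(K) = (-7 + K)/K (R(K) = (-4 - 3 + K)/K = (-7 + K)/K)
(o + Y(T(-1, 3)))*R(-3) = (134 - 9*0²)*((-7 - 3)/(-3)) = (134 - 9*0)*(-⅓*(-10)) = (134 + 0)*(10/3) = 134*(10/3) = 1340/3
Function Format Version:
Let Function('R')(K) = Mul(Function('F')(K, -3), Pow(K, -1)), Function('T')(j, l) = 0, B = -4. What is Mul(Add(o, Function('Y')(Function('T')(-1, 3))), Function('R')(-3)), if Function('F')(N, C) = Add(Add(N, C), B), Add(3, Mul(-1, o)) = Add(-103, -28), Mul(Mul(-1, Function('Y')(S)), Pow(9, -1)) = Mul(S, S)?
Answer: Rational(1340, 3) ≈ 446.67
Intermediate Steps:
Function('Y')(S) = Mul(-9, Pow(S, 2)) (Function('Y')(S) = Mul(-9, Mul(S, S)) = Mul(-9, Pow(S, 2)))
o = 134 (o = Add(3, Mul(-1, Add(-103, -28))) = Add(3, Mul(-1, -131)) = Add(3, 131) = 134)
Function('F')(N, C) = Add(-4, C, N) (Function('F')(N, C) = Add(Add(N, C), -4) = Add(Add(C, N), -4) = Add(-4, C, N))
Function('R')(K) = Mul(Pow(K, -1), Add(-7, K)) (Function('R')(K) = Mul(Add(-4, -3, K), Pow(K, -1)) = Mul(Add(-7, K), Pow(K, -1)) = Mul(Pow(K, -1), Add(-7, K)))
Mul(Add(o, Function('Y')(Function('T')(-1, 3))), Function('R')(-3)) = Mul(Add(134, Mul(-9, Pow(0, 2))), Mul(Pow(-3, -1), Add(-7, -3))) = Mul(Add(134, Mul(-9, 0)), Mul(Rational(-1, 3), -10)) = Mul(Add(134, 0), Rational(10, 3)) = Mul(134, Rational(10, 3)) = Rational(1340, 3)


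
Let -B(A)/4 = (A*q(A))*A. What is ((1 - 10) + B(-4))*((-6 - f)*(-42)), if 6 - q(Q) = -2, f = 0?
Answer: -131292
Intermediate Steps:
q(Q) = 8 (q(Q) = 6 - 1*(-2) = 6 + 2 = 8)
B(A) = -32*A² (B(A) = -4*A*8*A = -4*8*A*A = -32*A²)
((1 - 10) + B(-4))*((-6 - f)*(-42)) = ((1 - 10) - 32*(-4)²)*((-6 - 1*0)*(-42)) = (-9 - 32*16)*((-6 + 0)*(-42)) = (-9 - 512)*(-6*(-42)) = -521*252 = -131292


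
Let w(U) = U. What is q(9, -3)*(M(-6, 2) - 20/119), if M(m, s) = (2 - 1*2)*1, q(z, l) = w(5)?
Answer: -100/119 ≈ -0.84034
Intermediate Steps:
q(z, l) = 5
M(m, s) = 0 (M(m, s) = (2 - 2)*1 = 0*1 = 0)
q(9, -3)*(M(-6, 2) - 20/119) = 5*(0 - 20/119) = 5*(-20/119) = -100/119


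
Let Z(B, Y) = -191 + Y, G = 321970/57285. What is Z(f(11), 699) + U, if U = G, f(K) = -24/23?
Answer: 5884550/11457 ≈ 513.62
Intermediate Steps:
f(K) = -24/23 (f(K) = -24*1/23 = -24/23)
G = 64394/11457 (G = 321970*(1/57285) = 64394/11457 ≈ 5.6205)
U = 64394/11457 ≈ 5.6205
Z(f(11), 699) + U = (-191 + 699) + 64394/11457 = 508 + 64394/11457 = 5884550/11457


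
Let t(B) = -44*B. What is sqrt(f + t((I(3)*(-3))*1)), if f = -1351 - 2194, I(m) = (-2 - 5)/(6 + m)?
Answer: I*sqrt(32829)/3 ≈ 60.396*I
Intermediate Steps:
I(m) = -7/(6 + m)
f = -3545
sqrt(f + t((I(3)*(-3))*1)) = sqrt(-3545 - 44*-7/(6 + 3)*(-3)) = sqrt(-3545 - 44*-7/9*(-3)) = sqrt(-3545 - 44*-7*1/9*(-3)) = sqrt(-3545 - 44*(-7/9*(-3))) = sqrt(-3545 - 308/3) = sqrt(-10943/3) = I*sqrt(32829)/3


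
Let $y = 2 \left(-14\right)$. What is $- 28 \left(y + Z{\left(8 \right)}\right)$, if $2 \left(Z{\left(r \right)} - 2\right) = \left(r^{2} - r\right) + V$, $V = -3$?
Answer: $-14$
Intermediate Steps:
$y = -28$
$Z{\left(r \right)} = \frac{1}{2} + \frac{r^{2}}{2} - \frac{r}{2}$ ($Z{\left(r \right)} = 2 + \frac{\left(r^{2} - r\right) - 3}{2} = 2 + \frac{-3 + r^{2} - r}{2} = 2 - \left(\frac{3}{2} + \frac{r}{2} - \frac{r^{2}}{2}\right) = \frac{1}{2} + \frac{r^{2}}{2} - \frac{r}{2}$)
$- 28 \left(y + Z{\left(8 \right)}\right) = - 28 \left(-28 + \left(\frac{1}{2} + \frac{8^{2}}{2} - 4\right)\right) = - 28 \left(-28 + \left(\frac{1}{2} + \frac{1}{2} \cdot 64 - 4\right)\right) = - 28 \left(-28 + \left(\frac{1}{2} + 32 - 4\right)\right) = - 28 \left(-28 + \frac{57}{2}\right) = \left(-28\right) \frac{1}{2} = -14$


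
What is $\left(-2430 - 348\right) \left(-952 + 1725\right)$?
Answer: $-2147394$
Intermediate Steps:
$\left(-2430 - 348\right) \left(-952 + 1725\right) = \left(-2778\right) 773 = -2147394$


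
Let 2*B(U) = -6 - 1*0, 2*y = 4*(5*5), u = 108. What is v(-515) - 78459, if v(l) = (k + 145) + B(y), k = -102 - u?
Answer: -78527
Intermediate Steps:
k = -210 (k = -102 - 1*108 = -102 - 108 = -210)
y = 50 (y = (4*(5*5))/2 = (4*25)/2 = (½)*100 = 50)
B(U) = -3 (B(U) = (-6 - 1*0)/2 = (-6 + 0)/2 = (½)*(-6) = -3)
v(l) = -68 (v(l) = (-210 + 145) - 3 = -65 - 3 = -68)
v(-515) - 78459 = -68 - 78459 = -78527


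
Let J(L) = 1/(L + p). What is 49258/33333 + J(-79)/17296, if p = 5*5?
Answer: 15335383513/10377496224 ≈ 1.4778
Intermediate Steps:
p = 25
J(L) = 1/(25 + L) (J(L) = 1/(L + 25) = 1/(25 + L))
49258/33333 + J(-79)/17296 = 49258/33333 + 1/((25 - 79)*17296) = 49258*(1/33333) + (1/17296)/(-54) = 49258/33333 - 1/54*1/17296 = 49258/33333 - 1/933984 = 15335383513/10377496224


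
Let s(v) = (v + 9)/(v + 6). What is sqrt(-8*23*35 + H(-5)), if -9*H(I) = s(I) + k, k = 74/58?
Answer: 3*I*sqrt(601837)/29 ≈ 80.253*I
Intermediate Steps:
k = 37/29 (k = 74*(1/58) = 37/29 ≈ 1.2759)
s(v) = (9 + v)/(6 + v)
H(I) = -37/261 - (9 + I)/(9*(6 + I)) (H(I) = -((9 + I)/(6 + I) + 37/29)/9 = -(37/29 + (9 + I)/(6 + I))/9 = -37/261 - (9 + I)/(9*(6 + I)))
sqrt(-8*23*35 + H(-5)) = sqrt(-8*23*35 + (-161 - 22*(-5))/(87*(6 - 5))) = sqrt(-184*35 + (1/87)*(-161 + 110)/1) = sqrt(-6440 + (1/87)*1*(-51)) = sqrt(-6440 - 17/29) = sqrt(-186777/29) = 3*I*sqrt(601837)/29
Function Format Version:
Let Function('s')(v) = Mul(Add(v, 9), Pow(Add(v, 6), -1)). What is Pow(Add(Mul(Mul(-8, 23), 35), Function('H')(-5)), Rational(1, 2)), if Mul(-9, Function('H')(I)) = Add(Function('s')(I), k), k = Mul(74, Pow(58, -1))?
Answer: Mul(Rational(3, 29), I, Pow(601837, Rational(1, 2))) ≈ Mul(80.253, I)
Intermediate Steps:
k = Rational(37, 29) (k = Mul(74, Rational(1, 58)) = Rational(37, 29) ≈ 1.2759)
Function('s')(v) = Mul(Pow(Add(6, v), -1), Add(9, v)) (Function('s')(v) = Mul(Add(9, v), Pow(Add(6, v), -1)) = Mul(Pow(Add(6, v), -1), Add(9, v)))
Function('H')(I) = Add(Rational(-37, 261), Mul(Rational(-1, 9), Pow(Add(6, I), -1), Add(9, I))) (Function('H')(I) = Mul(Rational(-1, 9), Add(Mul(Pow(Add(6, I), -1), Add(9, I)), Rational(37, 29))) = Mul(Rational(-1, 9), Add(Rational(37, 29), Mul(Pow(Add(6, I), -1), Add(9, I)))) = Add(Rational(-37, 261), Mul(Rational(-1, 9), Pow(Add(6, I), -1), Add(9, I))))
Pow(Add(Mul(Mul(-8, 23), 35), Function('H')(-5)), Rational(1, 2)) = Pow(Add(Mul(Mul(-8, 23), 35), Mul(Rational(1, 87), Pow(Add(6, -5), -1), Add(-161, Mul(-22, -5)))), Rational(1, 2)) = Pow(Add(Mul(-184, 35), Mul(Rational(1, 87), Pow(1, -1), Add(-161, 110))), Rational(1, 2)) = Pow(Add(-6440, Mul(Rational(1, 87), 1, -51)), Rational(1, 2)) = Pow(Add(-6440, Rational(-17, 29)), Rational(1, 2)) = Pow(Rational(-186777, 29), Rational(1, 2)) = Mul(Rational(3, 29), I, Pow(601837, Rational(1, 2)))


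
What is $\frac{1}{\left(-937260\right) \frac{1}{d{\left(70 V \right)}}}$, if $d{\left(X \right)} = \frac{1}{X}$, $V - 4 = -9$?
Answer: $\frac{1}{328041000} \approx 3.0484 \cdot 10^{-9}$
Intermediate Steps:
$V = -5$ ($V = 4 - 9 = -5$)
$\frac{1}{\left(-937260\right) \frac{1}{d{\left(70 V \right)}}} = \frac{1}{\left(-937260\right) \frac{1}{\frac{1}{70 \left(-5\right)}}} = \frac{1}{\left(-937260\right) \frac{1}{\frac{1}{-350}}} = \frac{1}{\left(-937260\right) \frac{1}{- \frac{1}{350}}} = \frac{1}{\left(-937260\right) \left(-350\right)} = \frac{1}{328041000}$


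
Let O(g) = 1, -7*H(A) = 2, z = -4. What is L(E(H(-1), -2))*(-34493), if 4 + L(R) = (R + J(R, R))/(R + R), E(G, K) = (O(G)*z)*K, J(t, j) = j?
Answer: 103479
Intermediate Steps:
H(A) = -2/7 (H(A) = -1/7*2 = -2/7)
E(G, K) = -4*K (E(G, K) = (1*(-4))*K = -4*K)
L(R) = -3 (L(R) = -4 + (R + R)/(R + R) = -4 + (2*R)/((2*R)) = -4 + (2*R)*(1/(2*R)) = -4 + 1 = -3)
L(E(H(-1), -2))*(-34493) = -3*(-34493) = 103479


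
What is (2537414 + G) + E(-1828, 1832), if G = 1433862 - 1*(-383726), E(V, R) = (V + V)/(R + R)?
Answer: 1994590459/458 ≈ 4.3550e+6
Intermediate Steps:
E(V, R) = V/R (E(V, R) = (2*V)/((2*R)) = (2*V)*(1/(2*R)) = V/R)
G = 1817588 (G = 1433862 + 383726 = 1817588)
(2537414 + G) + E(-1828, 1832) = (2537414 + 1817588) - 1828/1832 = 4355002 - 1828*1/1832 = 4355002 - 457/458 = 1994590459/458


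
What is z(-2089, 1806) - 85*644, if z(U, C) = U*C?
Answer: -3827474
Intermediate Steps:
z(U, C) = C*U
z(-2089, 1806) - 85*644 = 1806*(-2089) - 85*644 = -3772734 - 1*54740 = -3772734 - 54740 = -3827474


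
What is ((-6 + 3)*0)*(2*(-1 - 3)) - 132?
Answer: -132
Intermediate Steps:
((-6 + 3)*0)*(2*(-1 - 3)) - 132 = (-3*0)*(2*(-4)) - 132 = 0*(-8) - 132 = 0 - 132 = -132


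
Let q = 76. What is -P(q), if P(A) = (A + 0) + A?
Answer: -152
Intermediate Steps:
P(A) = 2*A (P(A) = A + A = 2*A)
-P(q) = -2*76 = -1*152 = -152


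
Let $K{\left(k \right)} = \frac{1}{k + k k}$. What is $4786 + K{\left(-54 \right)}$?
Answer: $\frac{13697533}{2862} \approx 4786.0$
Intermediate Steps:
$K{\left(k \right)} = \frac{1}{k + k^{2}}$
$4786 + K{\left(-54 \right)} = 4786 + \frac{1}{\left(-54\right) \left(1 - 54\right)} = 4786 - \frac{1}{54 \left(-53\right)} = 4786 - - \frac{1}{2862} = 4786 + \frac{1}{2862} = \frac{13697533}{2862}$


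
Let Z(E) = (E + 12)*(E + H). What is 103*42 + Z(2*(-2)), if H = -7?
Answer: 4238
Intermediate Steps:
Z(E) = (-7 + E)*(12 + E) (Z(E) = (E + 12)*(E - 7) = (12 + E)*(-7 + E) = (-7 + E)*(12 + E))
103*42 + Z(2*(-2)) = 103*42 + (-84 + (2*(-2))² + 5*(2*(-2))) = 4326 + (-84 + (-4)² + 5*(-4)) = 4326 + (-84 + 16 - 20) = 4326 - 88 = 4238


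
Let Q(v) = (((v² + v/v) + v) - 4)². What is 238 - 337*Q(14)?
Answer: -14439875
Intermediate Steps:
Q(v) = (-3 + v + v²)² (Q(v) = (((v² + 1) + v) - 4)² = (((1 + v²) + v) - 4)² = ((1 + v + v²) - 4)² = (-3 + v + v²)²)
238 - 337*Q(14) = 238 - 337*(-3 + 14 + 14²)² = 238 - 337*(-3 + 14 + 196)² = 238 - 337*207² = 238 - 337*42849 = 238 - 14440113 = -14439875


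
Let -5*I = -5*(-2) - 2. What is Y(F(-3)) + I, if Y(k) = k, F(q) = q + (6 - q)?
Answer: 22/5 ≈ 4.4000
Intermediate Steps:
F(q) = 6
I = -8/5 (I = -(-5*(-2) - 2)/5 = -(10 - 2)/5 = -⅕*8 = -8/5 ≈ -1.6000)
Y(F(-3)) + I = 6 - 8/5 = 22/5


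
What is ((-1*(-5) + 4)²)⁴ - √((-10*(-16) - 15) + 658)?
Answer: 43046721 - √803 ≈ 4.3047e+7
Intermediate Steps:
((-1*(-5) + 4)²)⁴ - √((-10*(-16) - 15) + 658) = ((5 + 4)²)⁴ - √((160 - 15) + 658) = (9²)⁴ - √(145 + 658) = 81⁴ - √803 = 43046721 - √803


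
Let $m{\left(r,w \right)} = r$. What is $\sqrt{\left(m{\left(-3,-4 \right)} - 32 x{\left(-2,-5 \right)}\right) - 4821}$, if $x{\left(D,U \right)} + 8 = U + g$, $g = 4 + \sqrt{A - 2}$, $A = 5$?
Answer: $2 \sqrt{-1134 - 8 \sqrt{3}} \approx 67.76 i$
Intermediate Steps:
$g = 4 + \sqrt{3}$ ($g = 4 + \sqrt{5 - 2} = 4 + \sqrt{3} \approx 5.732$)
$x{\left(D,U \right)} = -4 + U + \sqrt{3}$ ($x{\left(D,U \right)} = -8 + \left(U + \left(4 + \sqrt{3}\right)\right) = -8 + \left(4 + U + \sqrt{3}\right) = -4 + U + \sqrt{3}$)
$\sqrt{\left(m{\left(-3,-4 \right)} - 32 x{\left(-2,-5 \right)}\right) - 4821} = \sqrt{\left(-3 - 32 \left(-4 - 5 + \sqrt{3}\right)\right) - 4821} = \sqrt{\left(-3 - 32 \left(-9 + \sqrt{3}\right)\right) - 4821} = \sqrt{\left(-3 + \left(288 - 32 \sqrt{3}\right)\right) - 4821} = \sqrt{\left(285 - 32 \sqrt{3}\right) - 4821} = \sqrt{-4536 - 32 \sqrt{3}}$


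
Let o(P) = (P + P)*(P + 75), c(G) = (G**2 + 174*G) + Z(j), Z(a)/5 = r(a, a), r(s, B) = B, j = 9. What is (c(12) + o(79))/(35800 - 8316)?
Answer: 26609/27484 ≈ 0.96816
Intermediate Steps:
Z(a) = 5*a
c(G) = 45 + G**2 + 174*G (c(G) = (G**2 + 174*G) + 5*9 = (G**2 + 174*G) + 45 = 45 + G**2 + 174*G)
o(P) = 2*P*(75 + P) (o(P) = (2*P)*(75 + P) = 2*P*(75 + P))
(c(12) + o(79))/(35800 - 8316) = ((45 + 12**2 + 174*12) + 2*79*(75 + 79))/(35800 - 8316) = ((45 + 144 + 2088) + 2*79*154)/27484 = (2277 + 24332)*(1/27484) = 26609*(1/27484) = 26609/27484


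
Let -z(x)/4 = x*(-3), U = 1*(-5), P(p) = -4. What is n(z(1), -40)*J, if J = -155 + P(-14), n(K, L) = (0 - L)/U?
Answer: 1272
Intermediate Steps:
U = -5
z(x) = 12*x (z(x) = -4*x*(-3) = -(-12)*x = 12*x)
n(K, L) = L/5 (n(K, L) = (0 - L)/(-5) = -L*(-1/5) = L/5)
J = -159 (J = -155 - 4 = -159)
n(z(1), -40)*J = ((1/5)*(-40))*(-159) = -8*(-159) = 1272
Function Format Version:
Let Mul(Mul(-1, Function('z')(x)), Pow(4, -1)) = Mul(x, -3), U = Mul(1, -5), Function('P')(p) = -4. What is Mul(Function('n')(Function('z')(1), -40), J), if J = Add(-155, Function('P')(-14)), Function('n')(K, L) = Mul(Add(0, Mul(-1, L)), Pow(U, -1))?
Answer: 1272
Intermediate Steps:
U = -5
Function('z')(x) = Mul(12, x) (Function('z')(x) = Mul(-4, Mul(x, -3)) = Mul(-4, Mul(-3, x)) = Mul(12, x))
Function('n')(K, L) = Mul(Rational(1, 5), L) (Function('n')(K, L) = Mul(Add(0, Mul(-1, L)), Pow(-5, -1)) = Mul(Mul(-1, L), Rational(-1, 5)) = Mul(Rational(1, 5), L))
J = -159 (J = Add(-155, -4) = -159)
Mul(Function('n')(Function('z')(1), -40), J) = Mul(Mul(Rational(1, 5), -40), -159) = Mul(-8, -159) = 1272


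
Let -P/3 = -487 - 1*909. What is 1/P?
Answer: 1/4188 ≈ 0.00023878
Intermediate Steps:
P = 4188 (P = -3*(-487 - 1*909) = -3*(-487 - 909) = -3*(-1396) = 4188)
1/P = 1/4188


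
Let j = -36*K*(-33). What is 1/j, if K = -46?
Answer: -1/54648 ≈ -1.8299e-5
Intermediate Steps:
j = -54648 (j = -36*(-46)*(-33) = 1656*(-33) = -54648)
1/j = 1/(-54648) = -1/54648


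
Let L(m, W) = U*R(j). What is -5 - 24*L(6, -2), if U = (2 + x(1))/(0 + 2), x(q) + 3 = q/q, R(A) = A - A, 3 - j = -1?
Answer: -5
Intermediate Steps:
j = 4 (j = 3 - 1*(-1) = 3 + 1 = 4)
R(A) = 0
x(q) = -2 (x(q) = -3 + q/q = -3 + 1 = -2)
U = 0 (U = (2 - 2)/(0 + 2) = 0/2 = 0*(½) = 0)
L(m, W) = 0 (L(m, W) = 0*0 = 0)
-5 - 24*L(6, -2) = -5 - 24*0 = -5 + 0 = -5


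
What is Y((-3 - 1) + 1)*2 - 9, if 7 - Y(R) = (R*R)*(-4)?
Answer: 77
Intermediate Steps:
Y(R) = 7 + 4*R**2 (Y(R) = 7 - R*R*(-4) = 7 - R**2*(-4) = 7 - (-4)*R**2 = 7 + 4*R**2)
Y((-3 - 1) + 1)*2 - 9 = (7 + 4*((-3 - 1) + 1)**2)*2 - 9 = (7 + 4*(-4 + 1)**2)*2 - 9 = (7 + 4*(-3)**2)*2 - 9 = (7 + 4*9)*2 - 9 = (7 + 36)*2 - 9 = 43*2 - 9 = 86 - 9 = 77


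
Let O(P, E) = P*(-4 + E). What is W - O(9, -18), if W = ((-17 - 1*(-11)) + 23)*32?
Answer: 742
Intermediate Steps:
W = 544 (W = ((-17 + 11) + 23)*32 = (-6 + 23)*32 = 17*32 = 544)
W - O(9, -18) = 544 - 9*(-4 - 18) = 544 - 9*(-22) = 544 - 1*(-198) = 544 + 198 = 742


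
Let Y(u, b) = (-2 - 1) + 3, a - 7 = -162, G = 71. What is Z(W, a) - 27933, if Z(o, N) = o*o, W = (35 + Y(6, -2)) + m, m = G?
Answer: -16697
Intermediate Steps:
a = -155 (a = 7 - 162 = -155)
Y(u, b) = 0 (Y(u, b) = -3 + 3 = 0)
m = 71
W = 106 (W = (35 + 0) + 71 = 35 + 71 = 106)
Z(o, N) = o²
Z(W, a) - 27933 = 106² - 27933 = 11236 - 27933 = -16697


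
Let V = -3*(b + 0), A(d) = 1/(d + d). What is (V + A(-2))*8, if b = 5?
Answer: -122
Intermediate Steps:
A(d) = 1/(2*d)
V = -15 (V = -3*(5 + 0) = -3*5 = -15)
(V + A(-2))*8 = (-15 + (½)/(-2))*8 = (-15 + (½)*(-½))*8 = (-15 - ¼)*8 = -61/4*8 = -122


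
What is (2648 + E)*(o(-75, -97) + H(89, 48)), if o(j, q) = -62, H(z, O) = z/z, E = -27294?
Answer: 1503406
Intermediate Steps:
H(z, O) = 1
(2648 + E)*(o(-75, -97) + H(89, 48)) = (2648 - 27294)*(-62 + 1) = -24646*(-61) = 1503406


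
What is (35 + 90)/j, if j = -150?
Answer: -⅚ ≈ -0.83333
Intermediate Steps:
(35 + 90)/j = (35 + 90)/(-150) = -1/150*125 = -⅚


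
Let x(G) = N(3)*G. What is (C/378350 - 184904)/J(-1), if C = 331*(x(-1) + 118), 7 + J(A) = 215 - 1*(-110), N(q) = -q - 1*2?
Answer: -1319969579/2270100 ≈ -581.46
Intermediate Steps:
N(q) = -2 - q (N(q) = -q - 2 = -2 - q)
x(G) = -5*G (x(G) = (-2 - 1*3)*G = (-2 - 3)*G = -5*G)
J(A) = 318 (J(A) = -7 + (215 - 1*(-110)) = -7 + (215 + 110) = -7 + 325 = 318)
C = 40713 (C = 331*(-5*(-1) + 118) = 331*(5 + 118) = 331*123 = 40713)
(C/378350 - 184904)/J(-1) = (40713/378350 - 184904)/318 = (40713*(1/378350) - 184904)*(1/318) = (40713/378350 - 184904)*(1/318) = -69958387687/378350*1/318 = -1319969579/2270100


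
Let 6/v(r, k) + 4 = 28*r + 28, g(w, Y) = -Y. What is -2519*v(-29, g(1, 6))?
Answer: 7557/394 ≈ 19.180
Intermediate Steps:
v(r, k) = 6/(24 + 28*r) (v(r, k) = 6/(-4 + (28*r + 28)) = 6/(-4 + (28 + 28*r)) = 6/(24 + 28*r))
-2519*v(-29, g(1, 6)) = -7557/(2*(6 + 7*(-29))) = -7557/(2*(6 - 203)) = -7557/(2*(-197)) = -7557*(-1)/(2*197) = -2519*(-3/394) = 7557/394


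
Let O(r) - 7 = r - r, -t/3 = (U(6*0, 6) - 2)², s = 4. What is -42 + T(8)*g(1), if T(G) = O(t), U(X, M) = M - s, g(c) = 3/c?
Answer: -21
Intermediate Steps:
U(X, M) = -4 + M (U(X, M) = M - 1*4 = M - 4 = -4 + M)
t = 0 (t = -3*((-4 + 6) - 2)² = -3*(2 - 2)² = -3*0² = -3*0 = 0)
O(r) = 7 (O(r) = 7 + (r - r) = 7 + 0 = 7)
T(G) = 7
-42 + T(8)*g(1) = -42 + 7*(3/1) = -42 + 7*(3*1) = -42 + 7*3 = -42 + 21 = -21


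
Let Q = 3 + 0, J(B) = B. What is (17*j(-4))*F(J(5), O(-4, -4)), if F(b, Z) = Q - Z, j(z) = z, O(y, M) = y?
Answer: -476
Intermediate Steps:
Q = 3
F(b, Z) = 3 - Z
(17*j(-4))*F(J(5), O(-4, -4)) = (17*(-4))*(3 - 1*(-4)) = -68*(3 + 4) = -68*7 = -476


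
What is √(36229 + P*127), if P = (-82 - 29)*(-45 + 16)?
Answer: √445042 ≈ 667.11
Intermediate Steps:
P = 3219 (P = -111*(-29) = 3219)
√(36229 + P*127) = √(36229 + 3219*127) = √(36229 + 408813) = √445042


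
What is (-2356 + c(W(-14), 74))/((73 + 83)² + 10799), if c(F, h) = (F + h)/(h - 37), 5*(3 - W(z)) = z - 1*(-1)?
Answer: -435462/6499975 ≈ -0.066994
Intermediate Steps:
W(z) = 14/5 - z/5 (W(z) = 3 - (z - 1*(-1))/5 = 3 - (z + 1)/5 = 3 - (1 + z)/5 = 3 + (-⅕ - z/5) = 14/5 - z/5)
c(F, h) = (F + h)/(-37 + h)
(-2356 + c(W(-14), 74))/((73 + 83)² + 10799) = (-2356 + ((14/5 - ⅕*(-14)) + 74)/(-37 + 74))/((73 + 83)² + 10799) = (-2356 + ((14/5 + 14/5) + 74)/37)/(156² + 10799) = (-2356 + (28/5 + 74)/37)/(24336 + 10799) = (-2356 + (1/37)*(398/5))/35135 = (-2356 + 398/185)*(1/35135) = -435462/185*1/35135 = -435462/6499975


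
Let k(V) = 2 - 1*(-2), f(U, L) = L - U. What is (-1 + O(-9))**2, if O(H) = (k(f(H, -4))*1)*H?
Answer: 1369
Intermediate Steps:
k(V) = 4 (k(V) = 2 + 2 = 4)
O(H) = 4*H (O(H) = (4*1)*H = 4*H)
(-1 + O(-9))**2 = (-1 + 4*(-9))**2 = (-1 - 36)**2 = (-37)**2 = 1369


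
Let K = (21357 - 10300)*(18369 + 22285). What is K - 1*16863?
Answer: 449494415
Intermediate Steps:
K = 449511278 (K = 11057*40654 = 449511278)
K - 1*16863 = 449511278 - 1*16863 = 449511278 - 16863 = 449494415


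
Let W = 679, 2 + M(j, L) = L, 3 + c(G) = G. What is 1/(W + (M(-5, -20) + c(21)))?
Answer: 1/675 ≈ 0.0014815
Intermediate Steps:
c(G) = -3 + G
M(j, L) = -2 + L
1/(W + (M(-5, -20) + c(21))) = 1/(679 + ((-2 - 20) + (-3 + 21))) = 1/(679 + (-22 + 18)) = 1/(679 - 4) = 1/675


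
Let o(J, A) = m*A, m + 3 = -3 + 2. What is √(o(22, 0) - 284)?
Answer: 2*I*√71 ≈ 16.852*I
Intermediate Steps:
m = -4 (m = -3 + (-3 + 2) = -3 - 1 = -4)
o(J, A) = -4*A
√(o(22, 0) - 284) = √(-4*0 - 284) = √(0 - 284) = √(-284) = 2*I*√71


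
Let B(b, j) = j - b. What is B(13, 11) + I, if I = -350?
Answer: -352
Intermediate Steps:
B(13, 11) + I = (11 - 1*13) - 350 = (11 - 13) - 350 = -2 - 350 = -352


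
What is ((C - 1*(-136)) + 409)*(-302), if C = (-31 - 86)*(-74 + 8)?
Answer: -2496634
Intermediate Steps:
C = 7722 (C = -117*(-66) = 7722)
((C - 1*(-136)) + 409)*(-302) = ((7722 - 1*(-136)) + 409)*(-302) = ((7722 + 136) + 409)*(-302) = (7858 + 409)*(-302) = 8267*(-302) = -2496634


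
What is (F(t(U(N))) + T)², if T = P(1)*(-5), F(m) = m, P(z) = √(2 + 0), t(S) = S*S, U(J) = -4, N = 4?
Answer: 306 - 160*√2 ≈ 79.726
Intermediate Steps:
t(S) = S²
P(z) = √2
T = -5*√2 (T = √2*(-5) = -5*√2 ≈ -7.0711)
(F(t(U(N))) + T)² = ((-4)² - 5*√2)² = (16 - 5*√2)²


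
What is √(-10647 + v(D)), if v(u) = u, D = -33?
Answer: 2*I*√2670 ≈ 103.34*I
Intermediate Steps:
√(-10647 + v(D)) = √(-10647 - 33) = √(-10680) = 2*I*√2670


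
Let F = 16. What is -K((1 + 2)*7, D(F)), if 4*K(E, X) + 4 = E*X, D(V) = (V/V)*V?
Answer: -83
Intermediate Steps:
D(V) = V (D(V) = 1*V = V)
K(E, X) = -1 + E*X/4 (K(E, X) = -1 + (E*X)/4 = -1 + E*X/4)
-K((1 + 2)*7, D(F)) = -(-1 + (¼)*((1 + 2)*7)*16) = -(-1 + (¼)*(3*7)*16) = -(-1 + (¼)*21*16) = -(-1 + 84) = -1*83 = -83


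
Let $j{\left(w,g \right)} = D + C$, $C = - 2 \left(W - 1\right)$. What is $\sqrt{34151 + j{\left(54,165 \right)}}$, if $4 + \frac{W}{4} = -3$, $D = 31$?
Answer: $8 \sqrt{535} \approx 185.04$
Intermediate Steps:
$W = -28$ ($W = -16 + 4 \left(-3\right) = -16 - 12 = -28$)
$C = 58$ ($C = - 2 \left(-28 - 1\right) = \left(-2\right) \left(-29\right) = 58$)
$j{\left(w,g \right)} = 89$ ($j{\left(w,g \right)} = 31 + 58 = 89$)
$\sqrt{34151 + j{\left(54,165 \right)}} = \sqrt{34151 + 89} = \sqrt{34240} = 8 \sqrt{535}$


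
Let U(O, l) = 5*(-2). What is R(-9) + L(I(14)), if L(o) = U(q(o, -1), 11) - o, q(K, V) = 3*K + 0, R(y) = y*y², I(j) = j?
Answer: -753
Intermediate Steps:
R(y) = y³
q(K, V) = 3*K
U(O, l) = -10
L(o) = -10 - o
R(-9) + L(I(14)) = (-9)³ + (-10 - 1*14) = -729 + (-10 - 14) = -729 - 24 = -753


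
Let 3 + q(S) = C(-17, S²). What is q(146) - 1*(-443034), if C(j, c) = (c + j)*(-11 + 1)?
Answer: 230041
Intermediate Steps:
C(j, c) = -10*c - 10*j (C(j, c) = (c + j)*(-10) = -10*c - 10*j)
q(S) = 167 - 10*S² (q(S) = -3 + (-10*S² - 10*(-17)) = -3 + (-10*S² + 170) = -3 + (170 - 10*S²) = 167 - 10*S²)
q(146) - 1*(-443034) = (167 - 10*146²) - 1*(-443034) = (167 - 10*21316) + 443034 = (167 - 213160) + 443034 = -212993 + 443034 = 230041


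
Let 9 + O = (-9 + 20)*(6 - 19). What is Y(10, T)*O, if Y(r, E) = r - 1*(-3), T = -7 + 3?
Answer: -1976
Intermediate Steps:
O = -152 (O = -9 + (-9 + 20)*(6 - 19) = -9 + 11*(-13) = -9 - 143 = -152)
T = -4
Y(r, E) = 3 + r (Y(r, E) = r + 3 = 3 + r)
Y(10, T)*O = (3 + 10)*(-152) = 13*(-152) = -1976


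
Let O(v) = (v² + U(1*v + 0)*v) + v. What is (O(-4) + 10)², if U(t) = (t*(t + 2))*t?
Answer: 22500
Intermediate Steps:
U(t) = t²*(2 + t) (U(t) = (t*(2 + t))*t = t²*(2 + t))
O(v) = v + v² + v³*(2 + v) (O(v) = (v² + ((1*v + 0)²*(2 + (1*v + 0)))*v) + v = (v² + ((v + 0)²*(2 + (v + 0)))*v) + v = (v² + (v²*(2 + v))*v) + v = (v² + v³*(2 + v)) + v = v + v² + v³*(2 + v))
(O(-4) + 10)² = (-4*(1 - 4 + (-4)²*(2 - 4)) + 10)² = (-4*(1 - 4 + 16*(-2)) + 10)² = (-4*(1 - 4 - 32) + 10)² = (-4*(-35) + 10)² = (140 + 10)² = 150² = 22500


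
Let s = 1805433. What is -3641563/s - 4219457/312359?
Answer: -8755421886998/563943246447 ≈ -15.525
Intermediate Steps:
-3641563/s - 4219457/312359 = -3641563/1805433 - 4219457/312359 = -8755421886998/563943246447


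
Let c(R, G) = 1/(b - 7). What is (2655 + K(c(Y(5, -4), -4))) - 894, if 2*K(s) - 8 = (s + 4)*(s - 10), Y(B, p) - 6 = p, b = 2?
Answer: 87281/50 ≈ 1745.6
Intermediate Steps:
Y(B, p) = 6 + p
c(R, G) = -⅕ (c(R, G) = 1/(2 - 7) = 1/(-5) = -⅕)
K(s) = 4 + (-10 + s)*(4 + s)/2 (K(s) = 4 + ((s + 4)*(s - 10))/2 = 4 + ((4 + s)*(-10 + s))/2 = 4 + ((-10 + s)*(4 + s))/2 = 4 + (-10 + s)*(4 + s)/2)
(2655 + K(c(Y(5, -4), -4))) - 894 = (2655 + (-16 + (-⅕)²/2 - 3*(-⅕))) - 894 = (2655 + (-16 + (½)*(1/25) + ⅗)) - 894 = (2655 + (-16 + 1/50 + ⅗)) - 894 = (2655 - 769/50) - 894 = 131981/50 - 894 = 87281/50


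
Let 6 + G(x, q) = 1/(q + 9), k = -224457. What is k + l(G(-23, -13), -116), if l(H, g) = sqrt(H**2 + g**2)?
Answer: -224457 + sqrt(215921)/4 ≈ -2.2434e+5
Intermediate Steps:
G(x, q) = -6 + 1/(9 + q) (G(x, q) = -6 + 1/(q + 9) = -6 + 1/(9 + q))
k + l(G(-23, -13), -116) = -224457 + sqrt(((-53 - 6*(-13))/(9 - 13))**2 + (-116)**2) = -224457 + sqrt(((-53 + 78)/(-4))**2 + 13456) = -224457 + sqrt((-1/4*25)**2 + 13456) = -224457 + sqrt((-25/4)**2 + 13456) = -224457 + sqrt(625/16 + 13456) = -224457 + sqrt(215921/16) = -224457 + sqrt(215921)/4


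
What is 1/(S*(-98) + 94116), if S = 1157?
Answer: -1/19270 ≈ -5.1894e-5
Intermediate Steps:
1/(S*(-98) + 94116) = 1/(1157*(-98) + 94116) = 1/(-113386 + 94116) = 1/(-19270) = -1/19270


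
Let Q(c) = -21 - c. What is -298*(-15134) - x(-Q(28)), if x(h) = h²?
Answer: 4507531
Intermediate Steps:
-298*(-15134) - x(-Q(28)) = -298*(-15134) - (-(-21 - 1*28))² = 4509932 - (-(-21 - 28))² = 4509932 - (-1*(-49))² = 4509932 - 1*49² = 4509932 - 1*2401 = 4509932 - 2401 = 4507531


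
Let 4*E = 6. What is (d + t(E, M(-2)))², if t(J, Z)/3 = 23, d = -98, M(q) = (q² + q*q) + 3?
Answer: 841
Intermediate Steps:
M(q) = 3 + 2*q² (M(q) = (q² + q²) + 3 = 2*q² + 3 = 3 + 2*q²)
E = 3/2 (E = (¼)*6 = 3/2 ≈ 1.5000)
t(J, Z) = 69 (t(J, Z) = 3*23 = 69)
(d + t(E, M(-2)))² = (-98 + 69)² = (-29)² = 841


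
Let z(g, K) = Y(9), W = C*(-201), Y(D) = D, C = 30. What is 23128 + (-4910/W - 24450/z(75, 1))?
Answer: 12308525/603 ≈ 20412.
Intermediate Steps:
W = -6030 (W = 30*(-201) = -6030)
z(g, K) = 9
23128 + (-4910/W - 24450/z(75, 1)) = 23128 + (-4910/(-6030) - 24450/9) = 23128 + (-4910*(-1/6030) - 24450*1/9) = 23128 + (491/603 - 8150/3) = 23128 - 1637659/603 = 12308525/603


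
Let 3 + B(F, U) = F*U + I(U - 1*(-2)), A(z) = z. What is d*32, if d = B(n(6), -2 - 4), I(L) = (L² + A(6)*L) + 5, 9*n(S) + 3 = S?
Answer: -256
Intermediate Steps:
n(S) = -⅓ + S/9
I(L) = 5 + L² + 6*L (I(L) = (L² + 6*L) + 5 = 5 + L² + 6*L)
B(F, U) = 14 + (2 + U)² + 6*U + F*U (B(F, U) = -3 + (F*U + (5 + (U - 1*(-2))² + 6*(U - 1*(-2)))) = -3 + (F*U + (5 + (U + 2)² + 6*(U + 2))) = -3 + (F*U + (5 + (2 + U)² + 6*(2 + U))) = -3 + (F*U + (5 + (2 + U)² + (12 + 6*U))) = -3 + (F*U + (17 + (2 + U)² + 6*U)) = -3 + (17 + (2 + U)² + 6*U + F*U) = 14 + (2 + U)² + 6*U + F*U)
d = -8 (d = 18 + (-2 - 4)² + 10*(-2 - 4) + (-⅓ + (⅑)*6)*(-2 - 4) = 18 + (-6)² + 10*(-6) + (-⅓ + ⅔)*(-6) = 18 + 36 - 60 + (⅓)*(-6) = 18 + 36 - 60 - 2 = -8)
d*32 = -8*32 = -256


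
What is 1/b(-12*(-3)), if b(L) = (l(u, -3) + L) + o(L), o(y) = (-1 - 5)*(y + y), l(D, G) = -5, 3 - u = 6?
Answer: -1/401 ≈ -0.0024938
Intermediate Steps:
u = -3 (u = 3 - 1*6 = 3 - 6 = -3)
o(y) = -12*y
b(L) = -5 - 11*L (b(L) = (-5 + L) - 12*L = -5 - 11*L)
1/b(-12*(-3)) = 1/(-5 - (-132)*(-3)) = 1/(-5 - 11*36) = 1/(-5 - 396) = 1/(-401) = -1/401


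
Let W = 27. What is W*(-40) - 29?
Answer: -1109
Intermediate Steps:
W*(-40) - 29 = 27*(-40) - 29 = -1080 - 29 = -1109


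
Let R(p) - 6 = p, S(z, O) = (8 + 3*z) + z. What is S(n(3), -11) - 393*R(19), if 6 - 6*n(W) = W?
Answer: -9815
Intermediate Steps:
n(W) = 1 - W/6
S(z, O) = 8 + 4*z
R(p) = 6 + p
S(n(3), -11) - 393*R(19) = (8 + 4*(1 - ⅙*3)) - 393*(6 + 19) = (8 + 4*(1 - ½)) - 393*25 = (8 + 4*(½)) - 9825 = (8 + 2) - 9825 = 10 - 9825 = -9815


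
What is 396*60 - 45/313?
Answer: 7436835/313 ≈ 23760.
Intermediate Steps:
396*60 - 45/313 = 23760 - 45*1/313 = 23760 - 45/313 = 7436835/313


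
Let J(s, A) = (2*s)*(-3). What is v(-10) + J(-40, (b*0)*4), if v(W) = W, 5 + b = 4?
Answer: 230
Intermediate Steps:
b = -1 (b = -5 + 4 = -1)
J(s, A) = -6*s
v(-10) + J(-40, (b*0)*4) = -10 - 6*(-40) = -10 + 240 = 230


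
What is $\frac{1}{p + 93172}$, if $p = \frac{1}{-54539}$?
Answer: $\frac{54539}{5081507707} \approx 1.0733 \cdot 10^{-5}$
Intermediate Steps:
$p = - \frac{1}{54539} \approx -1.8336 \cdot 10^{-5}$
$\frac{1}{p + 93172} = \frac{1}{- \frac{1}{54539} + 93172} = \frac{1}{\frac{5081507707}{54539}} = \frac{54539}{5081507707}$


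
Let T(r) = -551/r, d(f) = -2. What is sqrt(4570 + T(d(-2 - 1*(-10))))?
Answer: sqrt(19382)/2 ≈ 69.610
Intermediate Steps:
sqrt(4570 + T(d(-2 - 1*(-10)))) = sqrt(4570 - 551/(-2)) = sqrt(4570 - 551*(-1/2)) = sqrt(4570 + 551/2) = sqrt(9691/2) = sqrt(19382)/2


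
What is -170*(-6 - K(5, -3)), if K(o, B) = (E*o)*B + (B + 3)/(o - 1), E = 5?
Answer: -11730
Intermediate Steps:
K(o, B) = (3 + B)/(-1 + o) + 5*B*o (K(o, B) = (5*o)*B + (B + 3)/(o - 1) = 5*B*o + (3 + B)/(-1 + o) = (3 + B)/(-1 + o) + 5*B*o)
-170*(-6 - K(5, -3)) = -170*(-6 - (3 - 3 - 5*(-3)*5 + 5*(-3)*5²)/(-1 + 5)) = -170*(-6 - (3 - 3 + 75 + 5*(-3)*25)/4) = -170*(-6 - (3 - 3 + 75 - 375)/4) = -170*(-6 - (-300)/4) = -170*(-6 - 1*(-75)) = -170*(-6 + 75) = -170*69 = -11730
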